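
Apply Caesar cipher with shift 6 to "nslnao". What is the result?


Caesar cipher: shift "nslnao" by 6
  'n' (pos 13) + 6 = pos 19 = 't'
  's' (pos 18) + 6 = pos 24 = 'y'
  'l' (pos 11) + 6 = pos 17 = 'r'
  'n' (pos 13) + 6 = pos 19 = 't'
  'a' (pos 0) + 6 = pos 6 = 'g'
  'o' (pos 14) + 6 = pos 20 = 'u'
Result: tyrtgu

tyrtgu


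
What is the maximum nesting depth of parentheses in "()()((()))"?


Input: "()()((()))"
Tracking depth:
  Position 0 '(': depth becomes 1
  Position 1 ')': depth becomes 0
  Position 2 '(': depth becomes 1
  Position 3 ')': depth becomes 0
  Position 4 '(': depth becomes 1
  Position 5 '(': depth becomes 2
  Position 6 '(': depth becomes 3
  Position 7 ')': depth becomes 2
  Position 8 ')': depth becomes 1
  Position 9 ')': depth becomes 0
Maximum depth reached: 3

3


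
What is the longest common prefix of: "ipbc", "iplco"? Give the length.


Words: ipbc, iplco
  Position 0: all 'i' => match
  Position 1: all 'p' => match
  Position 2: ('b', 'l') => mismatch, stop
LCP = "ip" (length 2)

2


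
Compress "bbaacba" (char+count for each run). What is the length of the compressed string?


Input: bbaacba
Runs:
  'b' x 2 => "b2"
  'a' x 2 => "a2"
  'c' x 1 => "c1"
  'b' x 1 => "b1"
  'a' x 1 => "a1"
Compressed: "b2a2c1b1a1"
Compressed length: 10

10


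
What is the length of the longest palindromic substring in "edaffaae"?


Input: "edaffaae"
Checking substrings for palindromes:
  [2:6] "affa" (len 4) => palindrome
  [3:5] "ff" (len 2) => palindrome
  [5:7] "aa" (len 2) => palindrome
Longest palindromic substring: "affa" with length 4

4


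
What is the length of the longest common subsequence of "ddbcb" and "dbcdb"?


LCS of "ddbcb" and "dbcdb"
DP table:
           d    b    c    d    b
      0    0    0    0    0    0
  d   0    1    1    1    1    1
  d   0    1    1    1    2    2
  b   0    1    2    2    2    3
  c   0    1    2    3    3    3
  b   0    1    2    3    3    4
LCS length = dp[5][5] = 4

4


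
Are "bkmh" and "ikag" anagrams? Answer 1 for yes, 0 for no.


Strings: "bkmh", "ikag"
Sorted first:  bhkm
Sorted second: agik
Differ at position 0: 'b' vs 'a' => not anagrams

0


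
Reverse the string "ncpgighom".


Input: ncpgighom
Reading characters right to left:
  Position 8: 'm'
  Position 7: 'o'
  Position 6: 'h'
  Position 5: 'g'
  Position 4: 'i'
  Position 3: 'g'
  Position 2: 'p'
  Position 1: 'c'
  Position 0: 'n'
Reversed: mohgigpcn

mohgigpcn


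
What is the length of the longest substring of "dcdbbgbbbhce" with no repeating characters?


Input: "dcdbbgbbbhce"
Sliding window (track last position of each char):
  Position 0 ('d'): window [0,0] length 1 -- new best
  Position 1 ('c'): window [0,1] length 2 -- new best
  Position 2 ('d'): repeat (last at 0), move window start to 1
  Position 2 ('d'): window [1,2] length 2
  Position 3 ('b'): window [1,3] length 3 -- new best
  Position 4 ('b'): repeat (last at 3), move window start to 4
  Position 4 ('b'): window [4,4] length 1
  Position 5 ('g'): window [4,5] length 2
  Position 6 ('b'): repeat (last at 4), move window start to 5
  Position 6 ('b'): window [5,6] length 2
  Position 7 ('b'): repeat (last at 6), move window start to 7
  Position 7 ('b'): window [7,7] length 1
  Position 8 ('b'): repeat (last at 7), move window start to 8
  Position 8 ('b'): window [8,8] length 1
  Position 9 ('h'): window [8,9] length 2
  Position 10 ('c'): window [8,10] length 3
  Position 11 ('e'): window [8,11] length 4 -- new best
Longest substring with no repeats: "bhce" with length 4

4


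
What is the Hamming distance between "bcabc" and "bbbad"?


Comparing "bcabc" and "bbbad" position by position:
  Position 0: 'b' vs 'b' => same
  Position 1: 'c' vs 'b' => differ
  Position 2: 'a' vs 'b' => differ
  Position 3: 'b' vs 'a' => differ
  Position 4: 'c' vs 'd' => differ
Total differences (Hamming distance): 4

4


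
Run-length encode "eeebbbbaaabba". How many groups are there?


Input: eeebbbbaaabba
Scanning for consecutive runs:
  Group 1: 'e' x 3 (positions 0-2)
  Group 2: 'b' x 4 (positions 3-6)
  Group 3: 'a' x 3 (positions 7-9)
  Group 4: 'b' x 2 (positions 10-11)
  Group 5: 'a' x 1 (positions 12-12)
Total groups: 5

5


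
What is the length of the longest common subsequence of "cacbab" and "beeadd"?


LCS of "cacbab" and "beeadd"
DP table:
           b    e    e    a    d    d
      0    0    0    0    0    0    0
  c   0    0    0    0    0    0    0
  a   0    0    0    0    1    1    1
  c   0    0    0    0    1    1    1
  b   0    1    1    1    1    1    1
  a   0    1    1    1    2    2    2
  b   0    1    1    1    2    2    2
LCS length = dp[6][6] = 2

2


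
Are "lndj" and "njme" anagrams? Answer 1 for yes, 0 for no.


Strings: "lndj", "njme"
Sorted first:  djln
Sorted second: ejmn
Differ at position 0: 'd' vs 'e' => not anagrams

0


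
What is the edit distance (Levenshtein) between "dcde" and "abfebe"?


Computing edit distance: "dcde" -> "abfebe"
DP table:
           a    b    f    e    b    e
      0    1    2    3    4    5    6
  d   1    1    2    3    4    5    6
  c   2    2    2    3    4    5    6
  d   3    3    3    3    4    5    6
  e   4    4    4    4    3    4    5
Edit distance = dp[4][6] = 5

5


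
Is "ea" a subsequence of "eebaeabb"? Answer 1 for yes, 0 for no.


Check if "ea" is a subsequence of "eebaeabb"
Greedy scan:
  Position 0 ('e'): matches sub[0] = 'e'
  Position 1 ('e'): no match needed
  Position 2 ('b'): no match needed
  Position 3 ('a'): matches sub[1] = 'a'
  Position 4 ('e'): no match needed
  Position 5 ('a'): no match needed
  Position 6 ('b'): no match needed
  Position 7 ('b'): no match needed
All 2 characters matched => is a subsequence

1


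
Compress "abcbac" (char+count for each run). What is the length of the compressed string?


Input: abcbac
Runs:
  'a' x 1 => "a1"
  'b' x 1 => "b1"
  'c' x 1 => "c1"
  'b' x 1 => "b1"
  'a' x 1 => "a1"
  'c' x 1 => "c1"
Compressed: "a1b1c1b1a1c1"
Compressed length: 12

12


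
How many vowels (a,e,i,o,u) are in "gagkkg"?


Input: gagkkg
Checking each character:
  'g' at position 0: consonant
  'a' at position 1: vowel (running total: 1)
  'g' at position 2: consonant
  'k' at position 3: consonant
  'k' at position 4: consonant
  'g' at position 5: consonant
Total vowels: 1

1


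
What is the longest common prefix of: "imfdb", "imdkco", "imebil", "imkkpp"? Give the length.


Words: imfdb, imdkco, imebil, imkkpp
  Position 0: all 'i' => match
  Position 1: all 'm' => match
  Position 2: ('f', 'd', 'e', 'k') => mismatch, stop
LCP = "im" (length 2)

2


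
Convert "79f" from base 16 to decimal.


Input: "79f" in base 16
Positional expansion:
  Digit '7' (value 7) x 16^2 = 1792
  Digit '9' (value 9) x 16^1 = 144
  Digit 'f' (value 15) x 16^0 = 15
Sum = 1951

1951


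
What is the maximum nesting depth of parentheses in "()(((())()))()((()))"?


Input: "()(((())()))()((()))"
Tracking depth:
  Position 0 '(': depth becomes 1
  Position 1 ')': depth becomes 0
  Position 2 '(': depth becomes 1
  Position 3 '(': depth becomes 2
  Position 4 '(': depth becomes 3
  Position 5 '(': depth becomes 4
  Position 6 ')': depth becomes 3
  Position 7 ')': depth becomes 2
  Position 8 '(': depth becomes 3
  Position 9 ')': depth becomes 2
  Position 10 ')': depth becomes 1
  Position 11 ')': depth becomes 0
  Position 12 '(': depth becomes 1
  Position 13 ')': depth becomes 0
  Position 14 '(': depth becomes 1
  Position 15 '(': depth becomes 2
  Position 16 '(': depth becomes 3
  Position 17 ')': depth becomes 2
  Position 18 ')': depth becomes 1
  Position 19 ')': depth becomes 0
Maximum depth reached: 4

4


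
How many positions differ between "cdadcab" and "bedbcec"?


Comparing "cdadcab" and "bedbcec" position by position:
  Position 0: 'c' vs 'b' => DIFFER
  Position 1: 'd' vs 'e' => DIFFER
  Position 2: 'a' vs 'd' => DIFFER
  Position 3: 'd' vs 'b' => DIFFER
  Position 4: 'c' vs 'c' => same
  Position 5: 'a' vs 'e' => DIFFER
  Position 6: 'b' vs 'c' => DIFFER
Positions that differ: 6

6


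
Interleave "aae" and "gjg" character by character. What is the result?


Interleaving "aae" and "gjg":
  Position 0: 'a' from first, 'g' from second => "ag"
  Position 1: 'a' from first, 'j' from second => "aj"
  Position 2: 'e' from first, 'g' from second => "eg"
Result: agajeg

agajeg


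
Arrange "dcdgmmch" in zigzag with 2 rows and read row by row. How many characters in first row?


Zigzag "dcdgmmch" into 2 rows:
Placing characters:
  'd' => row 0
  'c' => row 1
  'd' => row 0
  'g' => row 1
  'm' => row 0
  'm' => row 1
  'c' => row 0
  'h' => row 1
Rows:
  Row 0: "ddmc"
  Row 1: "cgmh"
First row length: 4

4


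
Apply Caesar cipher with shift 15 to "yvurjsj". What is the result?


Caesar cipher: shift "yvurjsj" by 15
  'y' (pos 24) + 15 = pos 13 = 'n'
  'v' (pos 21) + 15 = pos 10 = 'k'
  'u' (pos 20) + 15 = pos 9 = 'j'
  'r' (pos 17) + 15 = pos 6 = 'g'
  'j' (pos 9) + 15 = pos 24 = 'y'
  's' (pos 18) + 15 = pos 7 = 'h'
  'j' (pos 9) + 15 = pos 24 = 'y'
Result: nkjgyhy

nkjgyhy


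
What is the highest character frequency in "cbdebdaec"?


Input: cbdebdaec
Character counts:
  'a': 1
  'b': 2
  'c': 2
  'd': 2
  'e': 2
Maximum frequency: 2

2


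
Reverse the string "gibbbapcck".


Input: gibbbapcck
Reading characters right to left:
  Position 9: 'k'
  Position 8: 'c'
  Position 7: 'c'
  Position 6: 'p'
  Position 5: 'a'
  Position 4: 'b'
  Position 3: 'b'
  Position 2: 'b'
  Position 1: 'i'
  Position 0: 'g'
Reversed: kccpabbbig

kccpabbbig


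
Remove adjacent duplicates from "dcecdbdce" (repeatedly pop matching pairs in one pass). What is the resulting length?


Input: dcecdbdce
Stack-based adjacent duplicate removal:
  Read 'd': push. Stack: d
  Read 'c': push. Stack: dc
  Read 'e': push. Stack: dce
  Read 'c': push. Stack: dcec
  Read 'd': push. Stack: dcecd
  Read 'b': push. Stack: dcecdb
  Read 'd': push. Stack: dcecdbd
  Read 'c': push. Stack: dcecdbdc
  Read 'e': push. Stack: dcecdbdce
Final stack: "dcecdbdce" (length 9)

9


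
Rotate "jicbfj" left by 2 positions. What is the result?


Input: "jicbfj", rotate left by 2
First 2 characters: "ji"
Remaining characters: "cbfj"
Concatenate remaining + first: "cbfj" + "ji" = "cbfjji"

cbfjji


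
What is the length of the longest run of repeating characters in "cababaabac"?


Input: "cababaabac"
Scanning for longest run:
  Position 1 ('a'): new char, reset run to 1
  Position 2 ('b'): new char, reset run to 1
  Position 3 ('a'): new char, reset run to 1
  Position 4 ('b'): new char, reset run to 1
  Position 5 ('a'): new char, reset run to 1
  Position 6 ('a'): continues run of 'a', length=2
  Position 7 ('b'): new char, reset run to 1
  Position 8 ('a'): new char, reset run to 1
  Position 9 ('c'): new char, reset run to 1
Longest run: 'a' with length 2

2


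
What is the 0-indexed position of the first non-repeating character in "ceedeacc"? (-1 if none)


Input: ceedeacc
Character frequencies:
  'a': 1
  'c': 3
  'd': 1
  'e': 3
Scanning left to right for freq == 1:
  Position 0 ('c'): freq=3, skip
  Position 1 ('e'): freq=3, skip
  Position 2 ('e'): freq=3, skip
  Position 3 ('d'): unique! => answer = 3

3


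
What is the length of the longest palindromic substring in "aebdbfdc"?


Input: "aebdbfdc"
Checking substrings for palindromes:
  [2:5] "bdb" (len 3) => palindrome
Longest palindromic substring: "bdb" with length 3

3


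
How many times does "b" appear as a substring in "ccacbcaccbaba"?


Searching for "b" in "ccacbcaccbaba"
Scanning each position:
  Position 0: "c" => no
  Position 1: "c" => no
  Position 2: "a" => no
  Position 3: "c" => no
  Position 4: "b" => MATCH
  Position 5: "c" => no
  Position 6: "a" => no
  Position 7: "c" => no
  Position 8: "c" => no
  Position 9: "b" => MATCH
  Position 10: "a" => no
  Position 11: "b" => MATCH
  Position 12: "a" => no
Total occurrences: 3

3


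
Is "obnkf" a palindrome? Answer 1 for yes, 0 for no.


Input: obnkf
Reversed: fknbo
  Compare pos 0 ('o') with pos 4 ('f'): MISMATCH
  Compare pos 1 ('b') with pos 3 ('k'): MISMATCH
Result: not a palindrome

0


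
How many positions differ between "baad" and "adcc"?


Comparing "baad" and "adcc" position by position:
  Position 0: 'b' vs 'a' => DIFFER
  Position 1: 'a' vs 'd' => DIFFER
  Position 2: 'a' vs 'c' => DIFFER
  Position 3: 'd' vs 'c' => DIFFER
Positions that differ: 4

4


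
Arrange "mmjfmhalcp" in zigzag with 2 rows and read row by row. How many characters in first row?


Zigzag "mmjfmhalcp" into 2 rows:
Placing characters:
  'm' => row 0
  'm' => row 1
  'j' => row 0
  'f' => row 1
  'm' => row 0
  'h' => row 1
  'a' => row 0
  'l' => row 1
  'c' => row 0
  'p' => row 1
Rows:
  Row 0: "mjmac"
  Row 1: "mfhlp"
First row length: 5

5


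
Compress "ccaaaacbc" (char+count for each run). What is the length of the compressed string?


Input: ccaaaacbc
Runs:
  'c' x 2 => "c2"
  'a' x 4 => "a4"
  'c' x 1 => "c1"
  'b' x 1 => "b1"
  'c' x 1 => "c1"
Compressed: "c2a4c1b1c1"
Compressed length: 10

10


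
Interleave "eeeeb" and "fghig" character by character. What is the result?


Interleaving "eeeeb" and "fghig":
  Position 0: 'e' from first, 'f' from second => "ef"
  Position 1: 'e' from first, 'g' from second => "eg"
  Position 2: 'e' from first, 'h' from second => "eh"
  Position 3: 'e' from first, 'i' from second => "ei"
  Position 4: 'b' from first, 'g' from second => "bg"
Result: efegeheibg

efegeheibg


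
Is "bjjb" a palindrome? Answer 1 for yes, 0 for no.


Input: bjjb
Reversed: bjjb
  Compare pos 0 ('b') with pos 3 ('b'): match
  Compare pos 1 ('j') with pos 2 ('j'): match
Result: palindrome

1


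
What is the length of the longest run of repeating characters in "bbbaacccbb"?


Input: "bbbaacccbb"
Scanning for longest run:
  Position 1 ('b'): continues run of 'b', length=2
  Position 2 ('b'): continues run of 'b', length=3
  Position 3 ('a'): new char, reset run to 1
  Position 4 ('a'): continues run of 'a', length=2
  Position 5 ('c'): new char, reset run to 1
  Position 6 ('c'): continues run of 'c', length=2
  Position 7 ('c'): continues run of 'c', length=3
  Position 8 ('b'): new char, reset run to 1
  Position 9 ('b'): continues run of 'b', length=2
Longest run: 'b' with length 3

3


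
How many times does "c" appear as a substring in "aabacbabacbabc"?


Searching for "c" in "aabacbabacbabc"
Scanning each position:
  Position 0: "a" => no
  Position 1: "a" => no
  Position 2: "b" => no
  Position 3: "a" => no
  Position 4: "c" => MATCH
  Position 5: "b" => no
  Position 6: "a" => no
  Position 7: "b" => no
  Position 8: "a" => no
  Position 9: "c" => MATCH
  Position 10: "b" => no
  Position 11: "a" => no
  Position 12: "b" => no
  Position 13: "c" => MATCH
Total occurrences: 3

3


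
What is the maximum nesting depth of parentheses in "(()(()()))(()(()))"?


Input: "(()(()()))(()(()))"
Tracking depth:
  Position 0 '(': depth becomes 1
  Position 1 '(': depth becomes 2
  Position 2 ')': depth becomes 1
  Position 3 '(': depth becomes 2
  Position 4 '(': depth becomes 3
  Position 5 ')': depth becomes 2
  Position 6 '(': depth becomes 3
  Position 7 ')': depth becomes 2
  Position 8 ')': depth becomes 1
  Position 9 ')': depth becomes 0
  Position 10 '(': depth becomes 1
  Position 11 '(': depth becomes 2
  Position 12 ')': depth becomes 1
  Position 13 '(': depth becomes 2
  Position 14 '(': depth becomes 3
  Position 15 ')': depth becomes 2
  Position 16 ')': depth becomes 1
  Position 17 ')': depth becomes 0
Maximum depth reached: 3

3


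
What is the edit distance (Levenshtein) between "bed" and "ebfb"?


Computing edit distance: "bed" -> "ebfb"
DP table:
           e    b    f    b
      0    1    2    3    4
  b   1    1    1    2    3
  e   2    1    2    2    3
  d   3    2    2    3    3
Edit distance = dp[3][4] = 3

3


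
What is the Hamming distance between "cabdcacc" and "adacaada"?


Comparing "cabdcacc" and "adacaada" position by position:
  Position 0: 'c' vs 'a' => differ
  Position 1: 'a' vs 'd' => differ
  Position 2: 'b' vs 'a' => differ
  Position 3: 'd' vs 'c' => differ
  Position 4: 'c' vs 'a' => differ
  Position 5: 'a' vs 'a' => same
  Position 6: 'c' vs 'd' => differ
  Position 7: 'c' vs 'a' => differ
Total differences (Hamming distance): 7

7


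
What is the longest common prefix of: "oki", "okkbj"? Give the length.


Words: oki, okkbj
  Position 0: all 'o' => match
  Position 1: all 'k' => match
  Position 2: ('i', 'k') => mismatch, stop
LCP = "ok" (length 2)

2


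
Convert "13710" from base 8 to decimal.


Input: "13710" in base 8
Positional expansion:
  Digit '1' (value 1) x 8^4 = 4096
  Digit '3' (value 3) x 8^3 = 1536
  Digit '7' (value 7) x 8^2 = 448
  Digit '1' (value 1) x 8^1 = 8
  Digit '0' (value 0) x 8^0 = 0
Sum = 6088

6088


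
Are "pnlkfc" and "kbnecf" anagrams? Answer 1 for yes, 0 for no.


Strings: "pnlkfc", "kbnecf"
Sorted first:  cfklnp
Sorted second: bcefkn
Differ at position 0: 'c' vs 'b' => not anagrams

0


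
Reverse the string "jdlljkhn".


Input: jdlljkhn
Reading characters right to left:
  Position 7: 'n'
  Position 6: 'h'
  Position 5: 'k'
  Position 4: 'j'
  Position 3: 'l'
  Position 2: 'l'
  Position 1: 'd'
  Position 0: 'j'
Reversed: nhkjlldj

nhkjlldj


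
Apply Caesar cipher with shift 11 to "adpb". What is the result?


Caesar cipher: shift "adpb" by 11
  'a' (pos 0) + 11 = pos 11 = 'l'
  'd' (pos 3) + 11 = pos 14 = 'o'
  'p' (pos 15) + 11 = pos 0 = 'a'
  'b' (pos 1) + 11 = pos 12 = 'm'
Result: loam

loam


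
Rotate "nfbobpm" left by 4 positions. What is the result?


Input: "nfbobpm", rotate left by 4
First 4 characters: "nfbo"
Remaining characters: "bpm"
Concatenate remaining + first: "bpm" + "nfbo" = "bpmnfbo"

bpmnfbo


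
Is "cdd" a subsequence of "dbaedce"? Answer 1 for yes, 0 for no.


Check if "cdd" is a subsequence of "dbaedce"
Greedy scan:
  Position 0 ('d'): no match needed
  Position 1 ('b'): no match needed
  Position 2 ('a'): no match needed
  Position 3 ('e'): no match needed
  Position 4 ('d'): no match needed
  Position 5 ('c'): matches sub[0] = 'c'
  Position 6 ('e'): no match needed
Only matched 1/3 characters => not a subsequence

0


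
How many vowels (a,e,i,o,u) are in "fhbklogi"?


Input: fhbklogi
Checking each character:
  'f' at position 0: consonant
  'h' at position 1: consonant
  'b' at position 2: consonant
  'k' at position 3: consonant
  'l' at position 4: consonant
  'o' at position 5: vowel (running total: 1)
  'g' at position 6: consonant
  'i' at position 7: vowel (running total: 2)
Total vowels: 2

2


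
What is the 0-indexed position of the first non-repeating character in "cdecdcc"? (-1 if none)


Input: cdecdcc
Character frequencies:
  'c': 4
  'd': 2
  'e': 1
Scanning left to right for freq == 1:
  Position 0 ('c'): freq=4, skip
  Position 1 ('d'): freq=2, skip
  Position 2 ('e'): unique! => answer = 2

2


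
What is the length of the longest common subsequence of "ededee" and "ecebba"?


LCS of "ededee" and "ecebba"
DP table:
           e    c    e    b    b    a
      0    0    0    0    0    0    0
  e   0    1    1    1    1    1    1
  d   0    1    1    1    1    1    1
  e   0    1    1    2    2    2    2
  d   0    1    1    2    2    2    2
  e   0    1    1    2    2    2    2
  e   0    1    1    2    2    2    2
LCS length = dp[6][6] = 2

2


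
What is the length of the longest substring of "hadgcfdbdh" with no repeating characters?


Input: "hadgcfdbdh"
Sliding window (track last position of each char):
  Position 0 ('h'): window [0,0] length 1 -- new best
  Position 1 ('a'): window [0,1] length 2 -- new best
  Position 2 ('d'): window [0,2] length 3 -- new best
  Position 3 ('g'): window [0,3] length 4 -- new best
  Position 4 ('c'): window [0,4] length 5 -- new best
  Position 5 ('f'): window [0,5] length 6 -- new best
  Position 6 ('d'): repeat (last at 2), move window start to 3
  Position 6 ('d'): window [3,6] length 4
  Position 7 ('b'): window [3,7] length 5
  Position 8 ('d'): repeat (last at 6), move window start to 7
  Position 8 ('d'): window [7,8] length 2
  Position 9 ('h'): window [7,9] length 3
Longest substring with no repeats: "hadgcf" with length 6

6


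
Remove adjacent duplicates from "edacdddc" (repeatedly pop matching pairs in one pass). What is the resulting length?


Input: edacdddc
Stack-based adjacent duplicate removal:
  Read 'e': push. Stack: e
  Read 'd': push. Stack: ed
  Read 'a': push. Stack: eda
  Read 'c': push. Stack: edac
  Read 'd': push. Stack: edacd
  Read 'd': matches stack top 'd' => pop. Stack: edac
  Read 'd': push. Stack: edacd
  Read 'c': push. Stack: edacdc
Final stack: "edacdc" (length 6)

6


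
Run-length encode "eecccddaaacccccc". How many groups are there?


Input: eecccddaaacccccc
Scanning for consecutive runs:
  Group 1: 'e' x 2 (positions 0-1)
  Group 2: 'c' x 3 (positions 2-4)
  Group 3: 'd' x 2 (positions 5-6)
  Group 4: 'a' x 3 (positions 7-9)
  Group 5: 'c' x 6 (positions 10-15)
Total groups: 5

5


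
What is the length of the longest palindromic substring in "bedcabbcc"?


Input: "bedcabbcc"
Checking substrings for palindromes:
  [5:7] "bb" (len 2) => palindrome
  [7:9] "cc" (len 2) => palindrome
Longest palindromic substring: "bb" with length 2

2


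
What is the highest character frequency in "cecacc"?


Input: cecacc
Character counts:
  'a': 1
  'c': 4
  'e': 1
Maximum frequency: 4

4


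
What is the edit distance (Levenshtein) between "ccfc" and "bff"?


Computing edit distance: "ccfc" -> "bff"
DP table:
           b    f    f
      0    1    2    3
  c   1    1    2    3
  c   2    2    2    3
  f   3    3    2    2
  c   4    4    3    3
Edit distance = dp[4][3] = 3

3


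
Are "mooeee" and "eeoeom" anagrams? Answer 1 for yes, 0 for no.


Strings: "mooeee", "eeoeom"
Sorted first:  eeemoo
Sorted second: eeemoo
Sorted forms match => anagrams

1


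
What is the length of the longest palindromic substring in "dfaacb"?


Input: "dfaacb"
Checking substrings for palindromes:
  [2:4] "aa" (len 2) => palindrome
Longest palindromic substring: "aa" with length 2

2


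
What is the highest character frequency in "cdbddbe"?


Input: cdbddbe
Character counts:
  'b': 2
  'c': 1
  'd': 3
  'e': 1
Maximum frequency: 3

3


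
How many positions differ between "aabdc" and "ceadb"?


Comparing "aabdc" and "ceadb" position by position:
  Position 0: 'a' vs 'c' => DIFFER
  Position 1: 'a' vs 'e' => DIFFER
  Position 2: 'b' vs 'a' => DIFFER
  Position 3: 'd' vs 'd' => same
  Position 4: 'c' vs 'b' => DIFFER
Positions that differ: 4

4


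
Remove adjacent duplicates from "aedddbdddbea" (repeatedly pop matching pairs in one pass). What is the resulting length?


Input: aedddbdddbea
Stack-based adjacent duplicate removal:
  Read 'a': push. Stack: a
  Read 'e': push. Stack: ae
  Read 'd': push. Stack: aed
  Read 'd': matches stack top 'd' => pop. Stack: ae
  Read 'd': push. Stack: aed
  Read 'b': push. Stack: aedb
  Read 'd': push. Stack: aedbd
  Read 'd': matches stack top 'd' => pop. Stack: aedb
  Read 'd': push. Stack: aedbd
  Read 'b': push. Stack: aedbdb
  Read 'e': push. Stack: aedbdbe
  Read 'a': push. Stack: aedbdbea
Final stack: "aedbdbea" (length 8)

8


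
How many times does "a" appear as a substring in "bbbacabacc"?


Searching for "a" in "bbbacabacc"
Scanning each position:
  Position 0: "b" => no
  Position 1: "b" => no
  Position 2: "b" => no
  Position 3: "a" => MATCH
  Position 4: "c" => no
  Position 5: "a" => MATCH
  Position 6: "b" => no
  Position 7: "a" => MATCH
  Position 8: "c" => no
  Position 9: "c" => no
Total occurrences: 3

3


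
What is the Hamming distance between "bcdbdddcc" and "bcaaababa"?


Comparing "bcdbdddcc" and "bcaaababa" position by position:
  Position 0: 'b' vs 'b' => same
  Position 1: 'c' vs 'c' => same
  Position 2: 'd' vs 'a' => differ
  Position 3: 'b' vs 'a' => differ
  Position 4: 'd' vs 'a' => differ
  Position 5: 'd' vs 'b' => differ
  Position 6: 'd' vs 'a' => differ
  Position 7: 'c' vs 'b' => differ
  Position 8: 'c' vs 'a' => differ
Total differences (Hamming distance): 7

7


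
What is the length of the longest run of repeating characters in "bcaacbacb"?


Input: "bcaacbacb"
Scanning for longest run:
  Position 1 ('c'): new char, reset run to 1
  Position 2 ('a'): new char, reset run to 1
  Position 3 ('a'): continues run of 'a', length=2
  Position 4 ('c'): new char, reset run to 1
  Position 5 ('b'): new char, reset run to 1
  Position 6 ('a'): new char, reset run to 1
  Position 7 ('c'): new char, reset run to 1
  Position 8 ('b'): new char, reset run to 1
Longest run: 'a' with length 2

2


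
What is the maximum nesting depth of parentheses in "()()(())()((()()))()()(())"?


Input: "()()(())()((()()))()()(())"
Tracking depth:
  Position 0 '(': depth becomes 1
  Position 1 ')': depth becomes 0
  Position 2 '(': depth becomes 1
  Position 3 ')': depth becomes 0
  Position 4 '(': depth becomes 1
  Position 5 '(': depth becomes 2
  Position 6 ')': depth becomes 1
  Position 7 ')': depth becomes 0
  Position 8 '(': depth becomes 1
  Position 9 ')': depth becomes 0
  Position 10 '(': depth becomes 1
  Position 11 '(': depth becomes 2
  Position 12 '(': depth becomes 3
  Position 13 ')': depth becomes 2
  Position 14 '(': depth becomes 3
  Position 15 ')': depth becomes 2
  Position 16 ')': depth becomes 1
  Position 17 ')': depth becomes 0
  Position 18 '(': depth becomes 1
  Position 19 ')': depth becomes 0
  Position 20 '(': depth becomes 1
  Position 21 ')': depth becomes 0
  Position 22 '(': depth becomes 1
  Position 23 '(': depth becomes 2
  Position 24 ')': depth becomes 1
  Position 25 ')': depth becomes 0
Maximum depth reached: 3

3


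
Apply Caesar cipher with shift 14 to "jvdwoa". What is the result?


Caesar cipher: shift "jvdwoa" by 14
  'j' (pos 9) + 14 = pos 23 = 'x'
  'v' (pos 21) + 14 = pos 9 = 'j'
  'd' (pos 3) + 14 = pos 17 = 'r'
  'w' (pos 22) + 14 = pos 10 = 'k'
  'o' (pos 14) + 14 = pos 2 = 'c'
  'a' (pos 0) + 14 = pos 14 = 'o'
Result: xjrkco

xjrkco


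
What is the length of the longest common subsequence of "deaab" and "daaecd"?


LCS of "deaab" and "daaecd"
DP table:
           d    a    a    e    c    d
      0    0    0    0    0    0    0
  d   0    1    1    1    1    1    1
  e   0    1    1    1    2    2    2
  a   0    1    2    2    2    2    2
  a   0    1    2    3    3    3    3
  b   0    1    2    3    3    3    3
LCS length = dp[5][6] = 3

3


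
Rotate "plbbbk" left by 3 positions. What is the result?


Input: "plbbbk", rotate left by 3
First 3 characters: "plb"
Remaining characters: "bbk"
Concatenate remaining + first: "bbk" + "plb" = "bbkplb"

bbkplb


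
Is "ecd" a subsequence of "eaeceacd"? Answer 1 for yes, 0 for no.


Check if "ecd" is a subsequence of "eaeceacd"
Greedy scan:
  Position 0 ('e'): matches sub[0] = 'e'
  Position 1 ('a'): no match needed
  Position 2 ('e'): no match needed
  Position 3 ('c'): matches sub[1] = 'c'
  Position 4 ('e'): no match needed
  Position 5 ('a'): no match needed
  Position 6 ('c'): no match needed
  Position 7 ('d'): matches sub[2] = 'd'
All 3 characters matched => is a subsequence

1


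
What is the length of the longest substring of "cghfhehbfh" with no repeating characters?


Input: "cghfhehbfh"
Sliding window (track last position of each char):
  Position 0 ('c'): window [0,0] length 1 -- new best
  Position 1 ('g'): window [0,1] length 2 -- new best
  Position 2 ('h'): window [0,2] length 3 -- new best
  Position 3 ('f'): window [0,3] length 4 -- new best
  Position 4 ('h'): repeat (last at 2), move window start to 3
  Position 4 ('h'): window [3,4] length 2
  Position 5 ('e'): window [3,5] length 3
  Position 6 ('h'): repeat (last at 4), move window start to 5
  Position 6 ('h'): window [5,6] length 2
  Position 7 ('b'): window [5,7] length 3
  Position 8 ('f'): window [5,8] length 4
  Position 9 ('h'): repeat (last at 6), move window start to 7
  Position 9 ('h'): window [7,9] length 3
Longest substring with no repeats: "cghf" with length 4

4


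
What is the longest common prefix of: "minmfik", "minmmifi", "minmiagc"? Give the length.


Words: minmfik, minmmifi, minmiagc
  Position 0: all 'm' => match
  Position 1: all 'i' => match
  Position 2: all 'n' => match
  Position 3: all 'm' => match
  Position 4: ('f', 'm', 'i') => mismatch, stop
LCP = "minm" (length 4)

4


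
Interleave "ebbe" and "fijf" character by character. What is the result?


Interleaving "ebbe" and "fijf":
  Position 0: 'e' from first, 'f' from second => "ef"
  Position 1: 'b' from first, 'i' from second => "bi"
  Position 2: 'b' from first, 'j' from second => "bj"
  Position 3: 'e' from first, 'f' from second => "ef"
Result: efbibjef

efbibjef


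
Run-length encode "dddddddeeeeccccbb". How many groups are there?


Input: dddddddeeeeccccbb
Scanning for consecutive runs:
  Group 1: 'd' x 7 (positions 0-6)
  Group 2: 'e' x 4 (positions 7-10)
  Group 3: 'c' x 4 (positions 11-14)
  Group 4: 'b' x 2 (positions 15-16)
Total groups: 4

4


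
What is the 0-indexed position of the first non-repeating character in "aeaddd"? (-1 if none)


Input: aeaddd
Character frequencies:
  'a': 2
  'd': 3
  'e': 1
Scanning left to right for freq == 1:
  Position 0 ('a'): freq=2, skip
  Position 1 ('e'): unique! => answer = 1

1


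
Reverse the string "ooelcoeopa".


Input: ooelcoeopa
Reading characters right to left:
  Position 9: 'a'
  Position 8: 'p'
  Position 7: 'o'
  Position 6: 'e'
  Position 5: 'o'
  Position 4: 'c'
  Position 3: 'l'
  Position 2: 'e'
  Position 1: 'o'
  Position 0: 'o'
Reversed: apoeocleoo

apoeocleoo


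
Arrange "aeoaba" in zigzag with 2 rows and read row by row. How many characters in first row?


Zigzag "aeoaba" into 2 rows:
Placing characters:
  'a' => row 0
  'e' => row 1
  'o' => row 0
  'a' => row 1
  'b' => row 0
  'a' => row 1
Rows:
  Row 0: "aob"
  Row 1: "eaa"
First row length: 3

3


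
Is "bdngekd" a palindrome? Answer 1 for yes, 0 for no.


Input: bdngekd
Reversed: dkegndb
  Compare pos 0 ('b') with pos 6 ('d'): MISMATCH
  Compare pos 1 ('d') with pos 5 ('k'): MISMATCH
  Compare pos 2 ('n') with pos 4 ('e'): MISMATCH
Result: not a palindrome

0


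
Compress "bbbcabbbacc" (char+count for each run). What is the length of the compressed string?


Input: bbbcabbbacc
Runs:
  'b' x 3 => "b3"
  'c' x 1 => "c1"
  'a' x 1 => "a1"
  'b' x 3 => "b3"
  'a' x 1 => "a1"
  'c' x 2 => "c2"
Compressed: "b3c1a1b3a1c2"
Compressed length: 12

12


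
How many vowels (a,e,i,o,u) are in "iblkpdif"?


Input: iblkpdif
Checking each character:
  'i' at position 0: vowel (running total: 1)
  'b' at position 1: consonant
  'l' at position 2: consonant
  'k' at position 3: consonant
  'p' at position 4: consonant
  'd' at position 5: consonant
  'i' at position 6: vowel (running total: 2)
  'f' at position 7: consonant
Total vowels: 2

2


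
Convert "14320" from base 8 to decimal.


Input: "14320" in base 8
Positional expansion:
  Digit '1' (value 1) x 8^4 = 4096
  Digit '4' (value 4) x 8^3 = 2048
  Digit '3' (value 3) x 8^2 = 192
  Digit '2' (value 2) x 8^1 = 16
  Digit '0' (value 0) x 8^0 = 0
Sum = 6352

6352


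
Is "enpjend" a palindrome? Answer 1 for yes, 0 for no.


Input: enpjend
Reversed: dnejpne
  Compare pos 0 ('e') with pos 6 ('d'): MISMATCH
  Compare pos 1 ('n') with pos 5 ('n'): match
  Compare pos 2 ('p') with pos 4 ('e'): MISMATCH
Result: not a palindrome

0


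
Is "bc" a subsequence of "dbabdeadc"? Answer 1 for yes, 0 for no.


Check if "bc" is a subsequence of "dbabdeadc"
Greedy scan:
  Position 0 ('d'): no match needed
  Position 1 ('b'): matches sub[0] = 'b'
  Position 2 ('a'): no match needed
  Position 3 ('b'): no match needed
  Position 4 ('d'): no match needed
  Position 5 ('e'): no match needed
  Position 6 ('a'): no match needed
  Position 7 ('d'): no match needed
  Position 8 ('c'): matches sub[1] = 'c'
All 2 characters matched => is a subsequence

1


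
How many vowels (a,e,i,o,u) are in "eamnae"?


Input: eamnae
Checking each character:
  'e' at position 0: vowel (running total: 1)
  'a' at position 1: vowel (running total: 2)
  'm' at position 2: consonant
  'n' at position 3: consonant
  'a' at position 4: vowel (running total: 3)
  'e' at position 5: vowel (running total: 4)
Total vowels: 4

4


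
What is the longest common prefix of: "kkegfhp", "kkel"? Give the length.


Words: kkegfhp, kkel
  Position 0: all 'k' => match
  Position 1: all 'k' => match
  Position 2: all 'e' => match
  Position 3: ('g', 'l') => mismatch, stop
LCP = "kke" (length 3)

3


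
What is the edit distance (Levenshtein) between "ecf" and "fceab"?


Computing edit distance: "ecf" -> "fceab"
DP table:
           f    c    e    a    b
      0    1    2    3    4    5
  e   1    1    2    2    3    4
  c   2    2    1    2    3    4
  f   3    2    2    2    3    4
Edit distance = dp[3][5] = 4

4


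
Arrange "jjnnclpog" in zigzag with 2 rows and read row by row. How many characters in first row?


Zigzag "jjnnclpog" into 2 rows:
Placing characters:
  'j' => row 0
  'j' => row 1
  'n' => row 0
  'n' => row 1
  'c' => row 0
  'l' => row 1
  'p' => row 0
  'o' => row 1
  'g' => row 0
Rows:
  Row 0: "jncpg"
  Row 1: "jnlo"
First row length: 5

5


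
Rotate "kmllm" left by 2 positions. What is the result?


Input: "kmllm", rotate left by 2
First 2 characters: "km"
Remaining characters: "llm"
Concatenate remaining + first: "llm" + "km" = "llmkm"

llmkm


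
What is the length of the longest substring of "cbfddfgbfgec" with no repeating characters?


Input: "cbfddfgbfgec"
Sliding window (track last position of each char):
  Position 0 ('c'): window [0,0] length 1 -- new best
  Position 1 ('b'): window [0,1] length 2 -- new best
  Position 2 ('f'): window [0,2] length 3 -- new best
  Position 3 ('d'): window [0,3] length 4 -- new best
  Position 4 ('d'): repeat (last at 3), move window start to 4
  Position 4 ('d'): window [4,4] length 1
  Position 5 ('f'): window [4,5] length 2
  Position 6 ('g'): window [4,6] length 3
  Position 7 ('b'): window [4,7] length 4
  Position 8 ('f'): repeat (last at 5), move window start to 6
  Position 8 ('f'): window [6,8] length 3
  Position 9 ('g'): repeat (last at 6), move window start to 7
  Position 9 ('g'): window [7,9] length 3
  Position 10 ('e'): window [7,10] length 4
  Position 11 ('c'): window [7,11] length 5 -- new best
Longest substring with no repeats: "bfgec" with length 5

5


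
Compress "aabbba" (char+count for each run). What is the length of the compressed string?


Input: aabbba
Runs:
  'a' x 2 => "a2"
  'b' x 3 => "b3"
  'a' x 1 => "a1"
Compressed: "a2b3a1"
Compressed length: 6

6


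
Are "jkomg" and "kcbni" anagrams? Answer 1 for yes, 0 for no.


Strings: "jkomg", "kcbni"
Sorted first:  gjkmo
Sorted second: bcikn
Differ at position 0: 'g' vs 'b' => not anagrams

0


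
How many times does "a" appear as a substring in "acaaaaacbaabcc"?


Searching for "a" in "acaaaaacbaabcc"
Scanning each position:
  Position 0: "a" => MATCH
  Position 1: "c" => no
  Position 2: "a" => MATCH
  Position 3: "a" => MATCH
  Position 4: "a" => MATCH
  Position 5: "a" => MATCH
  Position 6: "a" => MATCH
  Position 7: "c" => no
  Position 8: "b" => no
  Position 9: "a" => MATCH
  Position 10: "a" => MATCH
  Position 11: "b" => no
  Position 12: "c" => no
  Position 13: "c" => no
Total occurrences: 8

8


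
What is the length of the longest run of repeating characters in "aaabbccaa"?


Input: "aaabbccaa"
Scanning for longest run:
  Position 1 ('a'): continues run of 'a', length=2
  Position 2 ('a'): continues run of 'a', length=3
  Position 3 ('b'): new char, reset run to 1
  Position 4 ('b'): continues run of 'b', length=2
  Position 5 ('c'): new char, reset run to 1
  Position 6 ('c'): continues run of 'c', length=2
  Position 7 ('a'): new char, reset run to 1
  Position 8 ('a'): continues run of 'a', length=2
Longest run: 'a' with length 3

3


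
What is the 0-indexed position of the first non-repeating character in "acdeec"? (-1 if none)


Input: acdeec
Character frequencies:
  'a': 1
  'c': 2
  'd': 1
  'e': 2
Scanning left to right for freq == 1:
  Position 0 ('a'): unique! => answer = 0

0


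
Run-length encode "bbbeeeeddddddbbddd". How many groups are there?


Input: bbbeeeeddddddbbddd
Scanning for consecutive runs:
  Group 1: 'b' x 3 (positions 0-2)
  Group 2: 'e' x 4 (positions 3-6)
  Group 3: 'd' x 6 (positions 7-12)
  Group 4: 'b' x 2 (positions 13-14)
  Group 5: 'd' x 3 (positions 15-17)
Total groups: 5

5


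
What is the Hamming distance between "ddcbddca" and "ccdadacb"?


Comparing "ddcbddca" and "ccdadacb" position by position:
  Position 0: 'd' vs 'c' => differ
  Position 1: 'd' vs 'c' => differ
  Position 2: 'c' vs 'd' => differ
  Position 3: 'b' vs 'a' => differ
  Position 4: 'd' vs 'd' => same
  Position 5: 'd' vs 'a' => differ
  Position 6: 'c' vs 'c' => same
  Position 7: 'a' vs 'b' => differ
Total differences (Hamming distance): 6

6


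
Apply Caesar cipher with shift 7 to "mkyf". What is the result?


Caesar cipher: shift "mkyf" by 7
  'm' (pos 12) + 7 = pos 19 = 't'
  'k' (pos 10) + 7 = pos 17 = 'r'
  'y' (pos 24) + 7 = pos 5 = 'f'
  'f' (pos 5) + 7 = pos 12 = 'm'
Result: trfm

trfm


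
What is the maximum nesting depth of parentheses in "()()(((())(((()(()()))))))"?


Input: "()()(((())(((()(()()))))))"
Tracking depth:
  Position 0 '(': depth becomes 1
  Position 1 ')': depth becomes 0
  Position 2 '(': depth becomes 1
  Position 3 ')': depth becomes 0
  Position 4 '(': depth becomes 1
  Position 5 '(': depth becomes 2
  Position 6 '(': depth becomes 3
  Position 7 '(': depth becomes 4
  Position 8 ')': depth becomes 3
  Position 9 ')': depth becomes 2
  Position 10 '(': depth becomes 3
  Position 11 '(': depth becomes 4
  Position 12 '(': depth becomes 5
  Position 13 '(': depth becomes 6
  Position 14 ')': depth becomes 5
  Position 15 '(': depth becomes 6
  Position 16 '(': depth becomes 7
  Position 17 ')': depth becomes 6
  Position 18 '(': depth becomes 7
  Position 19 ')': depth becomes 6
  Position 20 ')': depth becomes 5
  Position 21 ')': depth becomes 4
  Position 22 ')': depth becomes 3
  Position 23 ')': depth becomes 2
  Position 24 ')': depth becomes 1
  Position 25 ')': depth becomes 0
Maximum depth reached: 7

7


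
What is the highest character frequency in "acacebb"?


Input: acacebb
Character counts:
  'a': 2
  'b': 2
  'c': 2
  'e': 1
Maximum frequency: 2

2


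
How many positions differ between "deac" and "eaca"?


Comparing "deac" and "eaca" position by position:
  Position 0: 'd' vs 'e' => DIFFER
  Position 1: 'e' vs 'a' => DIFFER
  Position 2: 'a' vs 'c' => DIFFER
  Position 3: 'c' vs 'a' => DIFFER
Positions that differ: 4

4


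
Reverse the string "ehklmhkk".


Input: ehklmhkk
Reading characters right to left:
  Position 7: 'k'
  Position 6: 'k'
  Position 5: 'h'
  Position 4: 'm'
  Position 3: 'l'
  Position 2: 'k'
  Position 1: 'h'
  Position 0: 'e'
Reversed: kkhmlkhe

kkhmlkhe


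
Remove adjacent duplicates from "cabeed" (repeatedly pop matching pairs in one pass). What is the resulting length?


Input: cabeed
Stack-based adjacent duplicate removal:
  Read 'c': push. Stack: c
  Read 'a': push. Stack: ca
  Read 'b': push. Stack: cab
  Read 'e': push. Stack: cabe
  Read 'e': matches stack top 'e' => pop. Stack: cab
  Read 'd': push. Stack: cabd
Final stack: "cabd" (length 4)

4


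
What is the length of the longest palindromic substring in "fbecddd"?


Input: "fbecddd"
Checking substrings for palindromes:
  [4:7] "ddd" (len 3) => palindrome
  [4:6] "dd" (len 2) => palindrome
  [5:7] "dd" (len 2) => palindrome
Longest palindromic substring: "ddd" with length 3

3


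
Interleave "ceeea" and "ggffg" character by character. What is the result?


Interleaving "ceeea" and "ggffg":
  Position 0: 'c' from first, 'g' from second => "cg"
  Position 1: 'e' from first, 'g' from second => "eg"
  Position 2: 'e' from first, 'f' from second => "ef"
  Position 3: 'e' from first, 'f' from second => "ef"
  Position 4: 'a' from first, 'g' from second => "ag"
Result: cgegefefag

cgegefefag
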